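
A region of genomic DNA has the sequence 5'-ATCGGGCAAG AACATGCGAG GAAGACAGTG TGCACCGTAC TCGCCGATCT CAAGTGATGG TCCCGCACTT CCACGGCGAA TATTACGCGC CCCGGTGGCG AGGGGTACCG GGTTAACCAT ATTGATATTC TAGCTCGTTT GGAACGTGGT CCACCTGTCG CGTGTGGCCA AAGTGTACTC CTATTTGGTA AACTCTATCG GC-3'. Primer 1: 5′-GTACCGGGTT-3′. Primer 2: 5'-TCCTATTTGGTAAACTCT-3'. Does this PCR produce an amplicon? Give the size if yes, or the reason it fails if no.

Primer 1 (GTACCGGGTT) matches the top strand at positions 105–114 (3' end points downstream).
Primer 2 (TCCTATTTGGTAAACTCT) also matches the top strand directly, at positions 179–196 — its reverse complement AGAGTTTACCAAATAGGA is not present.
Both primers anneal to the bottom strand with 3' ends pointing the same way, so neither can prime synthesis back toward the other.

No product — both primers anneal to the same strand and extend in the same direction.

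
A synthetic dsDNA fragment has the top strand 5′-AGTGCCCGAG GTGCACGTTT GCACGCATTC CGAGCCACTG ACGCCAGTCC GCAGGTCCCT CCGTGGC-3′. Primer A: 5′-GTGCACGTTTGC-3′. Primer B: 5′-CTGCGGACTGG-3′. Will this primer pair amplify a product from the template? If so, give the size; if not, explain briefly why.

Yes — a 44 bp product.

Primer A (GTGCACGTTTGC) matches the top strand at positions 11–22; it acts as a forward primer.
Primer B's reverse complement is CCAGTCCGCAG, matching the top strand at positions 44–54; it acts as a reverse primer.
The 3' ends face each other across positions 11–54, giving a 44 bp product.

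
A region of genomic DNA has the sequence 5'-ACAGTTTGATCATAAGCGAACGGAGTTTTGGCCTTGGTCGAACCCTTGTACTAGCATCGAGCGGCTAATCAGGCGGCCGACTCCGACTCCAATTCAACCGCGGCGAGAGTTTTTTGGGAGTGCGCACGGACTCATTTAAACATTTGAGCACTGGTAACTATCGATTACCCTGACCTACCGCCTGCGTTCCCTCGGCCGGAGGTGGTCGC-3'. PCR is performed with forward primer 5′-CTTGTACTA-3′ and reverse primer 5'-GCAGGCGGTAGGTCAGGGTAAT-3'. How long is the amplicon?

141 bp

The forward primer matches the template at positions 45–53.
Reverse complement of the reverse primer: ATTACCCTGACCTACCGCCTGC. This occurs on the top strand at positions 164–185.
Amplicon spans positions 45–185: 141 bp.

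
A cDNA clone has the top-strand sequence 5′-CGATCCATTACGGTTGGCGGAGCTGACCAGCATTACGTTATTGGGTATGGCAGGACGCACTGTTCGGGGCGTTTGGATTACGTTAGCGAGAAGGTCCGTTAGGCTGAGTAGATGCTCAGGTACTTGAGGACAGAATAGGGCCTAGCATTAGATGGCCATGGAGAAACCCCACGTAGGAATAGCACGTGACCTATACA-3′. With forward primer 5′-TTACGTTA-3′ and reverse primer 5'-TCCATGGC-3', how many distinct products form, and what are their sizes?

The forward primer TTACGTTA matches the top strand at positions 33–40, 78–85.
The reverse primer's reverse complement is GCCATGGA, matching at positions 155–162.
Each forward site pairs with the reverse site to give a product ending at position 162: sizes 130, 85 bp.

Two products: 130 bp, 85 bp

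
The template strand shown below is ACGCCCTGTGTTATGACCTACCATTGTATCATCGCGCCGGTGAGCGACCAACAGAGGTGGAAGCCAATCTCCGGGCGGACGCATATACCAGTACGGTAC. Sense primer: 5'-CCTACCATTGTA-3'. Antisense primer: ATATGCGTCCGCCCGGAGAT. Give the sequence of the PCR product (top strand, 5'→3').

5'-CCTACCATTGTATCATCGCGCCGGTGAGCGACCAACAGAGGTGGAAGCCAATCTCCGGGCGGACGCATAT-3'

Forward primer CCTACCATTGTA is found on the top strand at positions 17–28.
Taking the reverse complement of ATATGCGTCCGCCCGGAGAT gives ATCTCCGGGCGGACGCATAT, found at positions 67–86 on the template; the primer anneals here to the top strand with its 3' end pointing upstream.
The product is the template from position 17 through 86 (70 bp).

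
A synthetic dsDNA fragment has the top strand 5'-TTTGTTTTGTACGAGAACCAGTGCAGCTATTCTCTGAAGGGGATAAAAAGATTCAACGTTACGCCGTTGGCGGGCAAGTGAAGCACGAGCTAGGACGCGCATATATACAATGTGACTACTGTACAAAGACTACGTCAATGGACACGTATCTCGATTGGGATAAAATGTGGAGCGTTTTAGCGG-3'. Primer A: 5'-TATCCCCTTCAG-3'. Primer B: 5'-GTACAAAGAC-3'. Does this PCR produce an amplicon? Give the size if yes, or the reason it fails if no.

Primer A (TATCCCCTTCAG) has reverse complement CTGAAGGGGATA, which matches the top strand at positions 34–45; primer A anneals to the top strand there with its 3' end pointing upstream toward position 34.
Primer B (GTACAAAGAC) matches the top strand directly at positions 121–130; it anneals to the bottom strand with its 3' end pointing downstream toward position 130.
The 3' ends diverge (primer A extends toward position 1, primer B toward position 183), so the primers never converge on a shared product.

No product — the primers' 3' ends point away from each other.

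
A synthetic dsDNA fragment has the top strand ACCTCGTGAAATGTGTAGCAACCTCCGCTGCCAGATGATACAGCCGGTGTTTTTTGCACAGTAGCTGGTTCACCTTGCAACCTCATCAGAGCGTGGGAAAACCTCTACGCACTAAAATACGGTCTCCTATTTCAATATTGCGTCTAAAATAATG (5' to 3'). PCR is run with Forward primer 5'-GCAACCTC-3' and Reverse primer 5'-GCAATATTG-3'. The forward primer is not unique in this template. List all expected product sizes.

124 bp, 65 bp

The forward primer GCAACCTC matches the top strand at positions 18–25, 77–84.
The reverse primer's reverse complement is CAATATTGC, matching at positions 133–141.
Each forward site pairs with the reverse site to give a product ending at position 141: sizes 124, 65 bp.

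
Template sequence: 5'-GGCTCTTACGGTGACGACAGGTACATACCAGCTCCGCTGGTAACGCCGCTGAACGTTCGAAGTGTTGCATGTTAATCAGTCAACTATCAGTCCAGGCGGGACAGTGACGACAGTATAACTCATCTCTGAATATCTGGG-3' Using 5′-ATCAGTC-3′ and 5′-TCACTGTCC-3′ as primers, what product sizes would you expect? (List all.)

33 bp, 22 bp

The forward primer ATCAGTC matches the top strand at positions 75–81, 86–92.
The reverse primer's reverse complement is GGACAGTGA, matching at positions 99–107.
Each forward site pairs with the reverse site to give a product ending at position 107: sizes 33, 22 bp.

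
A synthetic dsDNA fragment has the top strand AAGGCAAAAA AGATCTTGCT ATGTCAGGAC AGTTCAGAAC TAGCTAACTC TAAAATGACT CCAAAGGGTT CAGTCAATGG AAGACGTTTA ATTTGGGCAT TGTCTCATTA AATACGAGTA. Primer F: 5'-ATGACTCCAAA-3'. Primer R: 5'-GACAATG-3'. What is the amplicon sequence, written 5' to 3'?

Scanning the template, ATGACTCCAAA occurs at positions 55–65; this primer anneals to the bottom strand there with its 3' end pointing downstream.
Reverse complement of the reverse primer: CATTGTC. This occurs on the top strand at positions 98–104.
The product is the template from position 55 through 104 (50 bp).

5'-ATGACTCCAAAGGGTTCAGTCAATGGAAGACGTTTAATTTGGGCATTGTC-3'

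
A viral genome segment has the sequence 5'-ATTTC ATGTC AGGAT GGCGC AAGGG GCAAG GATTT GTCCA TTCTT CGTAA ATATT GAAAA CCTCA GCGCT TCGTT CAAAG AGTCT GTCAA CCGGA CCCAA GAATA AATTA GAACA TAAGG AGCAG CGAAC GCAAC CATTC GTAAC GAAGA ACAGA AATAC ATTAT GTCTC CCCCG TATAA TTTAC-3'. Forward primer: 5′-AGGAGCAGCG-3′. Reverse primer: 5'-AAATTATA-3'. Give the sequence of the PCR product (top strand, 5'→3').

5'-AGGAGCAGCGAACGCAACCATTCGTAACGAAGAACAGAAATACATTATGTCTCCCCCGTATAATTT-3'

Forward primer AGGAGCAGCG is found on the top strand at positions 118–127.
Taking the reverse complement of AAATTATA gives TATAATTT, found at positions 176–183 on the template; the primer anneals here to the top strand with its 3' end pointing upstream.
The product is the template from position 118 through 183 (66 bp).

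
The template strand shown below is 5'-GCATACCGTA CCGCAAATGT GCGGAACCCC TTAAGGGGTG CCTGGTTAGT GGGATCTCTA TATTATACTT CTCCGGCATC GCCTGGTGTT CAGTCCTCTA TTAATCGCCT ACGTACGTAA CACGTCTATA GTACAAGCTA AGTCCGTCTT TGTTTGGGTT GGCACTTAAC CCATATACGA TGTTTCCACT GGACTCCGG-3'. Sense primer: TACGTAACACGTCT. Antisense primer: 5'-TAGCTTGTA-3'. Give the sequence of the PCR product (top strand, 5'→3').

5'-TACGTAACACGTCTATAGTACAAGCTA-3'

Scanning the template, TACGTAACACGTCT occurs at positions 114–127; this primer anneals to the bottom strand there with its 3' end pointing downstream.
Reverse complement of the reverse primer: TACAAGCTA. This occurs on the top strand at positions 132–140.
The product is the template from position 114 through 140 (27 bp).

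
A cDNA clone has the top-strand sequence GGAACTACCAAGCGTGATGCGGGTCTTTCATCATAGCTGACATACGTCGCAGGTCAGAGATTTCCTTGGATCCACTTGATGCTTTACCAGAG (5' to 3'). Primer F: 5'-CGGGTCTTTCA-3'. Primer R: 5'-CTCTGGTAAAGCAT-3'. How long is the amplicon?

73 bp

The forward primer matches the template at positions 20–30.
Reverse complement of the reverse primer: ATGCTTTACCAGAG. This occurs on the top strand at positions 79–92.
The product runs from position 20 to position 92, so its length is 92 − 20 + 1 = 73 bp.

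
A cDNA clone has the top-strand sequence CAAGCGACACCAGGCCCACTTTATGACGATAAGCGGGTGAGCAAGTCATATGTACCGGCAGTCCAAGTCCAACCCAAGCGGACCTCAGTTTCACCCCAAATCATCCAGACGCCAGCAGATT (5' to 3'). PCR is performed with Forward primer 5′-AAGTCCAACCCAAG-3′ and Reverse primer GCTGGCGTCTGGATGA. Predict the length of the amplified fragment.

Forward primer AAGTCCAACCCAAG is found on the top strand at positions 65–78.
The reverse primer's reverse complement is TCATCCAGACGCCAGC, which matches the template at positions 101–116.
Amplicon spans positions 65–116: 52 bp.

52 bp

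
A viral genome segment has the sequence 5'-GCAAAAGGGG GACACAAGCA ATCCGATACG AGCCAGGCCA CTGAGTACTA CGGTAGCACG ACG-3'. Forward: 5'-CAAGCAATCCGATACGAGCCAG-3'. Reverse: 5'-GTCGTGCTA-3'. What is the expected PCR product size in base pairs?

48 bp

Scanning the template, CAAGCAATCCGATACGAGCCAG occurs at positions 15–36; this primer anneals to the bottom strand there with its 3' end pointing downstream.
Reverse complement of the reverse primer: TAGCACGAC. This occurs on the top strand at positions 54–62.
The product runs from position 15 to position 62, so its length is 62 − 15 + 1 = 48 bp.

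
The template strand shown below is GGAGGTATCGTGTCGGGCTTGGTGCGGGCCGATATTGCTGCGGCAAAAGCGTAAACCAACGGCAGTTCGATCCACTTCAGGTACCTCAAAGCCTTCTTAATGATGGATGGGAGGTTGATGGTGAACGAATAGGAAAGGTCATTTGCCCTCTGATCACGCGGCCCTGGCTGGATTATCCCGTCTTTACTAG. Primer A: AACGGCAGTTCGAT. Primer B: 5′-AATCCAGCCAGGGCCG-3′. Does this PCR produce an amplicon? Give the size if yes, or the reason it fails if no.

Yes — a 117 bp product.

Primer A (AACGGCAGTTCGAT) matches the top strand at positions 58–71; it acts as a forward primer.
Primer B's reverse complement is CGGCCCTGGCTGGATT, matching the top strand at positions 159–174; it acts as a reverse primer.
The 3' ends face each other across positions 58–174, giving a 117 bp product.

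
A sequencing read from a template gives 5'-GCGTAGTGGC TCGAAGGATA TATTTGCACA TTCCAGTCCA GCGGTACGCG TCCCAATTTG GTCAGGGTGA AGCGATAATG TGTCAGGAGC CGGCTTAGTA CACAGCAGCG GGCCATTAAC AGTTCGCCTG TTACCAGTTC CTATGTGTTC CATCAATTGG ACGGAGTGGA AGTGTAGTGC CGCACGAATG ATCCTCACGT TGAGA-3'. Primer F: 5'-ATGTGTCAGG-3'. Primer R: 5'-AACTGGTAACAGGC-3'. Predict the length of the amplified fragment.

62 bp

The forward primer matches the template at positions 78–87.
Taking the reverse complement of AACTGGTAACAGGC gives GCCTGTTACCAGTT, found at positions 126–139 on the template; the primer anneals here to the top strand with its 3' end pointing upstream.
Amplicon spans positions 78–139: 62 bp.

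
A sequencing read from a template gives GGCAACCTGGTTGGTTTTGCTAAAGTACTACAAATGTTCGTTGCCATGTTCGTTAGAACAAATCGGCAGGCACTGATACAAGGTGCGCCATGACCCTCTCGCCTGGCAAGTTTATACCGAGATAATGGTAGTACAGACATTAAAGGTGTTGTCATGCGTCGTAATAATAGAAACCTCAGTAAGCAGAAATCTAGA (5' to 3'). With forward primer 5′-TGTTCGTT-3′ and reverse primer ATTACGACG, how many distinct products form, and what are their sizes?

Two products: 131 bp, 119 bp

The forward primer TGTTCGTT matches the top strand at positions 35–42, 47–54.
The reverse primer's reverse complement is CGTCGTAAT, matching at positions 157–165.
Each forward site pairs with the reverse site to give a product ending at position 165: sizes 131, 119 bp.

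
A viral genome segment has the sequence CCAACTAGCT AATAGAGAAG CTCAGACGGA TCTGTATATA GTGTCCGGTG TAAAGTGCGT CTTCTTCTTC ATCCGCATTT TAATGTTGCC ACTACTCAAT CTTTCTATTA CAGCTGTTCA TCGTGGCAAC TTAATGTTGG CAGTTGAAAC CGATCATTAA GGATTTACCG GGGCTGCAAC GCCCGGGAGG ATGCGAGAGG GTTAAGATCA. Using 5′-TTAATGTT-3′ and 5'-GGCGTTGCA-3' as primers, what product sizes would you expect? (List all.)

104 bp, 53 bp

The forward primer TTAATGTT matches the top strand at positions 80–87, 131–138.
The reverse primer's reverse complement is TGCAACGCC, matching at positions 175–183.
Each forward site pairs with the reverse site to give a product ending at position 183: sizes 104, 53 bp.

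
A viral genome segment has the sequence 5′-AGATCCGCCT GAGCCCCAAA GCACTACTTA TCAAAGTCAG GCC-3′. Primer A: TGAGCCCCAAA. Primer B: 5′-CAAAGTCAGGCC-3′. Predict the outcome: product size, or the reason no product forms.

Primer A (TGAGCCCCAAA) matches the top strand at positions 10–20 (3' end points downstream).
Primer B (CAAAGTCAGGCC) also matches the top strand directly, at positions 32–43 — its reverse complement GGCCTGACTTTG is not present.
Both primers anneal to the bottom strand with 3' ends pointing the same way, so neither can prime synthesis back toward the other.

No product — both primers anneal to the same strand and extend in the same direction.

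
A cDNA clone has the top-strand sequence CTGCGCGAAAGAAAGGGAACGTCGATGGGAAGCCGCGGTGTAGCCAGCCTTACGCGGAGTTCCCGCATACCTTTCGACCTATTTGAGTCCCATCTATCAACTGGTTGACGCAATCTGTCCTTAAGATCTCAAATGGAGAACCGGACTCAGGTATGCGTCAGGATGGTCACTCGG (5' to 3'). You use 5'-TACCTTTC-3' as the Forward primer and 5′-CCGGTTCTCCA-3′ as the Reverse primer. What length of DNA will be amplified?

77 bp

Forward primer TACCTTTC is found on the top strand at positions 68–75.
Taking the reverse complement of CCGGTTCTCCA gives TGGAGAACCGG, found at positions 134–144 on the template; the primer anneals here to the top strand with its 3' end pointing upstream.
Amplicon spans positions 68–144: 77 bp.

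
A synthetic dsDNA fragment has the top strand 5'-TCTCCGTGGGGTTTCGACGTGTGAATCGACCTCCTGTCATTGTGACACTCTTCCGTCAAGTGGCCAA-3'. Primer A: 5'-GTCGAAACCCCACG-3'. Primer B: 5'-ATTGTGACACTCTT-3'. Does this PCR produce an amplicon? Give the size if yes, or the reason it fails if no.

Primer A (GTCGAAACCCCACG) has reverse complement CGTGGGGTTTCGAC, which matches the top strand at positions 5–18; primer A anneals to the top strand there with its 3' end pointing upstream toward position 5.
Primer B (ATTGTGACACTCTT) matches the top strand directly at positions 39–52; it anneals to the bottom strand with its 3' end pointing downstream toward position 52.
The 3' ends diverge (primer A extends toward position 1, primer B toward position 67), so the primers never converge on a shared product.

No product — the primers' 3' ends point away from each other.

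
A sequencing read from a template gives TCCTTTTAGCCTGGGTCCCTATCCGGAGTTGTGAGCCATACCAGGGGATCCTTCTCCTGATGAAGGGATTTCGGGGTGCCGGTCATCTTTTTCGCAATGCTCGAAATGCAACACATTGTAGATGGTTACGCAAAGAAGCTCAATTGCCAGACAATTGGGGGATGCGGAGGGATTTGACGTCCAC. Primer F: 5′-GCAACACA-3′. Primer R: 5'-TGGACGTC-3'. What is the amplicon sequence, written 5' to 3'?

The forward primer matches the template at positions 108–115.
Reverse complement of the reverse primer: GACGTCCA. This occurs on the top strand at positions 176–183.
The product is the template from position 108 through 183 (76 bp).

5'-GCAACACATTGTAGATGGTTACGCAAAGAAGCTCAATTGCCAGACAATTGGGGGATGCGGAGGGATTTGACGTCCA-3'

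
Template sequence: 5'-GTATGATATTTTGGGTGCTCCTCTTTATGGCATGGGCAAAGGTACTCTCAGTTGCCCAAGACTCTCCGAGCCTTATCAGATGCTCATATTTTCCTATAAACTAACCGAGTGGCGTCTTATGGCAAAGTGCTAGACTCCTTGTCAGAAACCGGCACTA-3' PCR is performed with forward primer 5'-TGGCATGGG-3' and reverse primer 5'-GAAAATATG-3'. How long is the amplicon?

66 bp

Forward primer TGGCATGGG is found on the top strand at positions 28–36.
Taking the reverse complement of GAAAATATG gives CATATTTTC, found at positions 85–93 on the template; the primer anneals here to the top strand with its 3' end pointing upstream.
The product runs from position 28 to position 93, so its length is 93 − 28 + 1 = 66 bp.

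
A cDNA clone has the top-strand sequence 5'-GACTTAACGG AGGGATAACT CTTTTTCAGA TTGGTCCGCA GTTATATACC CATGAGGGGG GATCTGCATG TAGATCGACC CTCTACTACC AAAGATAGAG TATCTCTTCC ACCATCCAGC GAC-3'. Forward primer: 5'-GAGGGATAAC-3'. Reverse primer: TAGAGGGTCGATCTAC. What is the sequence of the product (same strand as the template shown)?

5'-GAGGGATAACTCTTTTTCAGATTGGTCCGCAGTTATATACCCATGAGGGGGGATCTGCATGTAGATCGACCCTCTA-3'

Forward primer GAGGGATAAC is found on the top strand at positions 10–19.
Taking the reverse complement of TAGAGGGTCGATCTAC gives GTAGATCGACCCTCTA, found at positions 70–85 on the template; the primer anneals here to the top strand with its 3' end pointing upstream.
The product is the template from position 10 through 85 (76 bp).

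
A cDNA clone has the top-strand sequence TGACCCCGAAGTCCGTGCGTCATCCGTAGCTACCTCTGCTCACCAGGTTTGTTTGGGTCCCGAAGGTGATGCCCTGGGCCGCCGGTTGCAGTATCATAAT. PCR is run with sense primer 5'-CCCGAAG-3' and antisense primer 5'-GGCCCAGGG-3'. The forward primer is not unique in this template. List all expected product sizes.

76 bp, 22 bp

The forward primer CCCGAAG matches the top strand at positions 5–11, 59–65.
The reverse primer's reverse complement is CCCTGGGCC, matching at positions 72–80.
Each forward site pairs with the reverse site to give a product ending at position 80: sizes 76, 22 bp.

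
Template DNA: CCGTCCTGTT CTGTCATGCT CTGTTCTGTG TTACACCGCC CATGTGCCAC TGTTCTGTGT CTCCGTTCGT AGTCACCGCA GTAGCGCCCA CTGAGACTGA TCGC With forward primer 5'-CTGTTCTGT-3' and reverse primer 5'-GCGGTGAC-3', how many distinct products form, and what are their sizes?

Three products: 74 bp, 59 bp, 30 bp

The forward primer CTGTTCTGT matches the top strand at positions 6–14, 21–29, 50–58.
The reverse primer's reverse complement is GTCACCGC, matching at positions 72–79.
Each forward site pairs with the reverse site to give a product ending at position 79: sizes 74, 59, 30 bp.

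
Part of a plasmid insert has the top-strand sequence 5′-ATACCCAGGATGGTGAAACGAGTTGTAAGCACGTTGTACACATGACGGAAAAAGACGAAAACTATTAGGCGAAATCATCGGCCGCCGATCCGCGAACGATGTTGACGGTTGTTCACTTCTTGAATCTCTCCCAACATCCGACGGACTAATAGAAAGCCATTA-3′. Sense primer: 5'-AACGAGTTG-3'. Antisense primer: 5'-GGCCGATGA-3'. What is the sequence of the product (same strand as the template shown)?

Scanning the template, AACGAGTTG occurs at positions 17–25; this primer anneals to the bottom strand there with its 3' end pointing downstream.
Taking the reverse complement of GGCCGATGA gives TCATCGGCC, found at positions 75–83 on the template; the primer anneals here to the top strand with its 3' end pointing upstream.
The product is the template from position 17 through 83 (67 bp).

5'-AACGAGTTGTAAGCACGTTGTACACATGACGGAAAAAGACGAAAACTATTAGGCGAAATCATCGGCC-3'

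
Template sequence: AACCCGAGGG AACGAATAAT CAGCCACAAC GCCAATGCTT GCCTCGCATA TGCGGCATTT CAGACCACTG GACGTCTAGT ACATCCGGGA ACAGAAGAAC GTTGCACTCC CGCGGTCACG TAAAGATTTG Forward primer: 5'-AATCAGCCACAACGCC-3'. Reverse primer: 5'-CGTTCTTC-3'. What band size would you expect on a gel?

84 bp

Scanning the template, AATCAGCCACAACGCC occurs at positions 18–33; this primer anneals to the bottom strand there with its 3' end pointing downstream.
The reverse primer's reverse complement is GAAGAACG, which matches the template at positions 94–101.
The product runs from position 18 to position 101, so its length is 101 − 18 + 1 = 84 bp.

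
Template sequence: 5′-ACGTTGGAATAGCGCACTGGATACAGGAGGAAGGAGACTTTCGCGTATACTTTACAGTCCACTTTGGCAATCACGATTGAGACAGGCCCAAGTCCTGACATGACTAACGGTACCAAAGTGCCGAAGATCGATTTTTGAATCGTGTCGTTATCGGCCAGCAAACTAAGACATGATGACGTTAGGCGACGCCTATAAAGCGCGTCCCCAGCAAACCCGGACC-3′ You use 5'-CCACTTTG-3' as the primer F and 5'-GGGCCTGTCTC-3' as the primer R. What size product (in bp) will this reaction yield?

31 bp

Scanning the template, CCACTTTG occurs at positions 59–66; this primer anneals to the bottom strand there with its 3' end pointing downstream.
The reverse primer's reverse complement is GAGACAGGCCC, which matches the template at positions 79–89.
The product runs from position 59 to position 89, so its length is 89 − 59 + 1 = 31 bp.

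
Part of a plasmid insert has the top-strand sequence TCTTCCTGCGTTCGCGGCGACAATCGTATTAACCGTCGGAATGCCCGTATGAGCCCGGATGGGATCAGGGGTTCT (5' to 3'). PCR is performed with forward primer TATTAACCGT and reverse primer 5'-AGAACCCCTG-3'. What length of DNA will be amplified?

49 bp

The forward primer matches the template at positions 27–36.
Reverse complement of the reverse primer: CAGGGGTTCT. This occurs on the top strand at positions 66–75.
Amplicon spans positions 27–75: 49 bp.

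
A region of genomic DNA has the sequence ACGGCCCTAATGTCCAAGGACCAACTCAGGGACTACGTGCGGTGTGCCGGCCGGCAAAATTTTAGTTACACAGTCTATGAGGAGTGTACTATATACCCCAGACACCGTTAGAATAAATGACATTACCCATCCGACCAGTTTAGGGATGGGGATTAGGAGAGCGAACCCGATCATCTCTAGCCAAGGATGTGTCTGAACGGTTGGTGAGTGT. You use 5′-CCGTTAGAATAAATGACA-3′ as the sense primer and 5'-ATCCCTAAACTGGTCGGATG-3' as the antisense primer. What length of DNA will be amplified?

Forward primer CCGTTAGAATAAATGACA is found on the top strand at positions 105–122.
Taking the reverse complement of ATCCCTAAACTGGTCGGATG gives CATCCGACCAGTTTAGGGAT, found at positions 128–147 on the template; the primer anneals here to the top strand with its 3' end pointing upstream.
Product length = (reverse-primer end) − (forward-primer start) + 1 = 147 − 105 + 1 = 43 bp.

43 bp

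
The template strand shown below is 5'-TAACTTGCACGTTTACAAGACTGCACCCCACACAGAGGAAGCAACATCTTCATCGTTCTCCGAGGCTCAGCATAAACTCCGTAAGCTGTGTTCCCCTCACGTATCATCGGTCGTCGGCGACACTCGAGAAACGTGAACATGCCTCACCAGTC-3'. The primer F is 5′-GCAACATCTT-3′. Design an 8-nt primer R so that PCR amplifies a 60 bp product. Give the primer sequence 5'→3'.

5'-GTGAGGGG-3'

The forward primer binds at positions 41–50, so a 60 bp product ends at position 41 + 60 − 1 = 100.
The reverse primer anneals to the top strand over positions 93–100, i.e. to CCCCTCAC.
Its sequence written 5'→3' is the reverse complement: GTGAGGGG.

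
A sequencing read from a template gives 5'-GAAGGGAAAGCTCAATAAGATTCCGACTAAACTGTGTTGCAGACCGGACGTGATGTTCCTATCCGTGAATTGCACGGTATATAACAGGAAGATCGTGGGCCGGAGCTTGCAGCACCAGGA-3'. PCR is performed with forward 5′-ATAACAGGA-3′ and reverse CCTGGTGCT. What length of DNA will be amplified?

Forward primer ATAACAGGA is found on the top strand at positions 81–89.
The reverse primer's reverse complement is AGCACCAGG, which matches the template at positions 111–119.
Amplicon spans positions 81–119: 39 bp.

39 bp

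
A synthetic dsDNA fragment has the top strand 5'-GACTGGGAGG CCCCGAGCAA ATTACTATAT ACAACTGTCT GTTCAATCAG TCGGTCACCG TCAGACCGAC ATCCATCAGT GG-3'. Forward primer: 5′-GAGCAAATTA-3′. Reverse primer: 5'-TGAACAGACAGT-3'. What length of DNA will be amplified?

31 bp

Scanning the template, GAGCAAATTA occurs at positions 15–24; this primer anneals to the bottom strand there with its 3' end pointing downstream.
Reverse complement of the reverse primer: ACTGTCTGTTCA. This occurs on the top strand at positions 34–45.
Product length = (reverse-primer end) − (forward-primer start) + 1 = 45 − 15 + 1 = 31 bp.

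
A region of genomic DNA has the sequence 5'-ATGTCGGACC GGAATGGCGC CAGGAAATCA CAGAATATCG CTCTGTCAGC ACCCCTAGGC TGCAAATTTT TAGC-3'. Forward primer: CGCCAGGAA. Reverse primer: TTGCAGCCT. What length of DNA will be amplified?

The forward primer matches the template at positions 18–26.
The reverse primer's reverse complement is AGGCTGCAA, which matches the template at positions 57–65.
Amplicon spans positions 18–65: 48 bp.

48 bp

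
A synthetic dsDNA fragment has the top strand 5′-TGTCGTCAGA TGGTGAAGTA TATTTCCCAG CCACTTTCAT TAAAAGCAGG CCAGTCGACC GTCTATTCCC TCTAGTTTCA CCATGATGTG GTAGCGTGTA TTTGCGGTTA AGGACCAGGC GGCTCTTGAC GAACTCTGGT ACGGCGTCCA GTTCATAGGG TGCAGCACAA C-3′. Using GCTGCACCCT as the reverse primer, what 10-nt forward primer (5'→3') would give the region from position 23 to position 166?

5'-TTTCCCAGCC-3'

The reverse primer's reverse complement AGGGTGCAGC matches the template at positions 157–166; the product starts at position 23.
The forward primer is identical to the top strand over positions 23–32: TTTCCCAGCC.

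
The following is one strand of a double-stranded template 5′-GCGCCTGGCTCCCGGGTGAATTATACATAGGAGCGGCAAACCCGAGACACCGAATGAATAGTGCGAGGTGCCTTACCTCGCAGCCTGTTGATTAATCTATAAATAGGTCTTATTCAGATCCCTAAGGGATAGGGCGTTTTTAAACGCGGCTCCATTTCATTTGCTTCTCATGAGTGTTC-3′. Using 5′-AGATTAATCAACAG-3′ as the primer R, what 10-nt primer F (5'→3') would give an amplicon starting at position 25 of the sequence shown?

The reverse primer's reverse complement CTGTTGATTAATCT matches the template at positions 85–98; the product starts at position 25.
The forward primer is identical to the top strand over positions 25–34: ACATAGGAGC.

5'-ACATAGGAGC-3'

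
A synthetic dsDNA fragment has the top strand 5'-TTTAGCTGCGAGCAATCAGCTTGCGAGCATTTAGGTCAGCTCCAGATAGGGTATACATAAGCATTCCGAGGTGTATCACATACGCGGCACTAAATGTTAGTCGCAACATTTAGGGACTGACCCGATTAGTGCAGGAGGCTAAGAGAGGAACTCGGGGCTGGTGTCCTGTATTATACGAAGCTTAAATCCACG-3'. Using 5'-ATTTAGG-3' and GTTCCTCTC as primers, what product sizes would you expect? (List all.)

The forward primer ATTTAGG matches the top strand at positions 29–35, 108–114.
The reverse primer's reverse complement is GAGAGGAAC, matching at positions 143–151.
Each forward site pairs with the reverse site to give a product ending at position 151: sizes 123, 44 bp.

123 bp, 44 bp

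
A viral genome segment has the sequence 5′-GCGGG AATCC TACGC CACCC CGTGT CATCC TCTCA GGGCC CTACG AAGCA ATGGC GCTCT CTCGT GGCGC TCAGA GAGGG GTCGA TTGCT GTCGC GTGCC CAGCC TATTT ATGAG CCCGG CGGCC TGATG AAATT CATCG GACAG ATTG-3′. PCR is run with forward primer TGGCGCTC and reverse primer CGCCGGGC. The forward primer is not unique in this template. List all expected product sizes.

71 bp, 58 bp

The forward primer TGGCGCTC matches the top strand at positions 52–59, 65–72.
The reverse primer's reverse complement is GCCCGGCG, matching at positions 115–122.
Each forward site pairs with the reverse site to give a product ending at position 122: sizes 71, 58 bp.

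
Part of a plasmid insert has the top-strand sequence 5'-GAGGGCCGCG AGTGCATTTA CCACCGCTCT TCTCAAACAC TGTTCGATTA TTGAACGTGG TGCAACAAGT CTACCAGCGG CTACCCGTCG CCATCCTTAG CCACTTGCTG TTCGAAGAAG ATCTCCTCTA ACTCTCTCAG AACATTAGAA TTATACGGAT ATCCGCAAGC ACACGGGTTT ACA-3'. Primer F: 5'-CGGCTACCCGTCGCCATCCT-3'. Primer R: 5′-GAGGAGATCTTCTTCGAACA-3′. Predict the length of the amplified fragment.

51 bp

Forward primer CGGCTACCCGTCGCCATCCT is found on the top strand at positions 78–97.
The reverse primer's reverse complement is TGTTCGAAGAAGATCTCCTC, which matches the template at positions 109–128.
Amplicon spans positions 78–128: 51 bp.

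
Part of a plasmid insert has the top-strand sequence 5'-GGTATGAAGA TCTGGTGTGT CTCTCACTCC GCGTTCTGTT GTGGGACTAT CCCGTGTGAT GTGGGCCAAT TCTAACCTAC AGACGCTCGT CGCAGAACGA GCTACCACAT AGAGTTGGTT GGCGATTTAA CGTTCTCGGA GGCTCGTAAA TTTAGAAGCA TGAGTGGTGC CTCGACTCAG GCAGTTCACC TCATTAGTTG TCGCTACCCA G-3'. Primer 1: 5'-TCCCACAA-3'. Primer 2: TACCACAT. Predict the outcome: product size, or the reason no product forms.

Primer 1 (TCCCACAA) has reverse complement TTGTGGGA, which matches the top strand at positions 39–46; primer 1 anneals to the top strand there with its 3' end pointing upstream toward position 39.
Primer 2 (TACCACAT) matches the top strand directly at positions 103–110; it anneals to the bottom strand with its 3' end pointing downstream toward position 110.
The 3' ends diverge (primer 1 extends toward position 1, primer 2 toward position 211), so the primers never converge on a shared product.

No product — the primers' 3' ends point away from each other.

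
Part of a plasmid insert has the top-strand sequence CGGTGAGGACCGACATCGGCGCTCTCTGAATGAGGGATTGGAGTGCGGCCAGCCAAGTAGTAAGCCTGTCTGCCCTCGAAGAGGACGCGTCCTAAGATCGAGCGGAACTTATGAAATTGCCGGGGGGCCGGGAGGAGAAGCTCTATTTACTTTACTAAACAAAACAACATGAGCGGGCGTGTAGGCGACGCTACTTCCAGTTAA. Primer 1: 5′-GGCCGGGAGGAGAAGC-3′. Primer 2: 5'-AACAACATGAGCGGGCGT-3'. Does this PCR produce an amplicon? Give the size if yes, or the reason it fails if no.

Primer 1 (GGCCGGGAGGAGAAGC) matches the top strand at positions 126–141 (3' end points downstream).
Primer 2 (AACAACATGAGCGGGCGT) also matches the top strand directly, at positions 163–180 — its reverse complement ACGCCCGCTCATGTTGTT is not present.
Both primers anneal to the bottom strand with 3' ends pointing the same way, so neither can prime synthesis back toward the other.

No product — both primers anneal to the same strand and extend in the same direction.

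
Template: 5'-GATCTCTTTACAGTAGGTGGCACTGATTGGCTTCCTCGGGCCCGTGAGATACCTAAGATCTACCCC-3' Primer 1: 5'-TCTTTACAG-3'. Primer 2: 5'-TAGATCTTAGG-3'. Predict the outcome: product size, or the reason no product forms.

Primer 1 (TCTTTACAG) matches the top strand at positions 5–13; it acts as a forward primer.
Primer 2's reverse complement is CCTAAGATCTA, matching the top strand at positions 52–62; it acts as a reverse primer.
The 3' ends face each other across positions 5–62, giving a 58 bp product.

Yes — a 58 bp product.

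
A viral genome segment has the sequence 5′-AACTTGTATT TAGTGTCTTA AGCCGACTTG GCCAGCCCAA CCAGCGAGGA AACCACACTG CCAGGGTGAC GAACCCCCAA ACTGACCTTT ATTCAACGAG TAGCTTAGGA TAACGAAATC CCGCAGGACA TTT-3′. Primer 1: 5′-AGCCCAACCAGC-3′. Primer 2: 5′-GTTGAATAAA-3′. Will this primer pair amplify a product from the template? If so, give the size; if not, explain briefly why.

Primer 1 (AGCCCAACCAGC) matches the top strand at positions 34–45; it acts as a forward primer.
Primer 2's reverse complement is TTTATTCAAC, matching the top strand at positions 88–97; it acts as a reverse primer.
The 3' ends face each other across positions 34–97, giving a 64 bp product.

Yes — a 64 bp product.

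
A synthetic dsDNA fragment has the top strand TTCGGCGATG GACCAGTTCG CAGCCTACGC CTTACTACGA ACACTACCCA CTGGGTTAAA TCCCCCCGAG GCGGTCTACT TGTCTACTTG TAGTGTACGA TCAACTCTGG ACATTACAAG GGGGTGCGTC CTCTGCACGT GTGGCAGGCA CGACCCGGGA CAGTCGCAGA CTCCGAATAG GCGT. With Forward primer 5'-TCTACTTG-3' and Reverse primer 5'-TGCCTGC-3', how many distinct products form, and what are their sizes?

The forward primer TCTACTTG matches the top strand at positions 75–82, 83–90.
The reverse primer's reverse complement is GCAGGCA, matching at positions 144–150.
Each forward site pairs with the reverse site to give a product ending at position 150: sizes 76, 68 bp.

Two products: 76 bp, 68 bp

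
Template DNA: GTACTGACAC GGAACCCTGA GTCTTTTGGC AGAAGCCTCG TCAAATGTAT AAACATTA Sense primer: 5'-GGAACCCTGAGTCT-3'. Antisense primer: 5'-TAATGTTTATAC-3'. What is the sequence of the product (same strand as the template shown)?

The forward primer matches the template at positions 11–24.
Taking the reverse complement of TAATGTTTATAC gives GTATAAACATTA, found at positions 47–58 on the template; the primer anneals here to the top strand with its 3' end pointing upstream.
The product is the template from position 11 through 58 (48 bp).

5'-GGAACCCTGAGTCTTTTGGCAGAAGCCTCGTCAAATGTATAAACATTA-3'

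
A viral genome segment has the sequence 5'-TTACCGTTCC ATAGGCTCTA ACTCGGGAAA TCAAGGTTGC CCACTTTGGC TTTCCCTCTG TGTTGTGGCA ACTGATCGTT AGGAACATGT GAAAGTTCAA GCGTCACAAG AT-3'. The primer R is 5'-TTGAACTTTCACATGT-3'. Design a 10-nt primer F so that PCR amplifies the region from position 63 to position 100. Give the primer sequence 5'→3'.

The reverse primer's reverse complement ACATGTGAAAGTTCAA matches the template at positions 85–100; the product starts at position 63.
The forward primer is identical to the top strand over positions 63–72: TTGTGGCAAC.

5'-TTGTGGCAAC-3'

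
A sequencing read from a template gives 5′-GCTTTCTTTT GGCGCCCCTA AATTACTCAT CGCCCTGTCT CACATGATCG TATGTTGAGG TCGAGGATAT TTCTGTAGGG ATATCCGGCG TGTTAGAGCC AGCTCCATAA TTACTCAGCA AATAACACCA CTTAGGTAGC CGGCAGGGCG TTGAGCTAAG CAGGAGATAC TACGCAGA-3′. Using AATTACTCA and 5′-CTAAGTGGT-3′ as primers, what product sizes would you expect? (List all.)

The forward primer AATTACTCA matches the top strand at positions 21–29, 109–117.
The reverse primer's reverse complement is ACCACTTAG, matching at positions 127–135.
Each forward site pairs with the reverse site to give a product ending at position 135: sizes 115, 27 bp.

115 bp, 27 bp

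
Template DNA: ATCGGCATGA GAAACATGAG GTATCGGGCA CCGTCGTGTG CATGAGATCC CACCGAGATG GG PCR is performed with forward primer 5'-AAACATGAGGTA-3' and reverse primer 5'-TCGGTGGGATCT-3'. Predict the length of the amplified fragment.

The forward primer matches the template at positions 12–23.
Reverse complement of the reverse primer: AGATCCCACCGA. This occurs on the top strand at positions 45–56.
Product length = (reverse-primer end) − (forward-primer start) + 1 = 56 − 12 + 1 = 45 bp.

45 bp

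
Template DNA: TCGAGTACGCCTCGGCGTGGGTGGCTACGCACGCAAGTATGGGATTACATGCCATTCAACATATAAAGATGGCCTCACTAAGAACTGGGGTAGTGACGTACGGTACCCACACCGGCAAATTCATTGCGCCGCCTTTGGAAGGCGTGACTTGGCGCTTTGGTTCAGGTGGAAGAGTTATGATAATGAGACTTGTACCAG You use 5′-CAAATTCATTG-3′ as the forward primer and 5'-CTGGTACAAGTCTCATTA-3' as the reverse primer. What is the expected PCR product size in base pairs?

83 bp

The forward primer matches the template at positions 116–126.
Taking the reverse complement of CTGGTACAAGTCTCATTA gives TAATGAGACTTGTACCAG, found at positions 181–198 on the template; the primer anneals here to the top strand with its 3' end pointing upstream.
Amplicon spans positions 116–198: 83 bp.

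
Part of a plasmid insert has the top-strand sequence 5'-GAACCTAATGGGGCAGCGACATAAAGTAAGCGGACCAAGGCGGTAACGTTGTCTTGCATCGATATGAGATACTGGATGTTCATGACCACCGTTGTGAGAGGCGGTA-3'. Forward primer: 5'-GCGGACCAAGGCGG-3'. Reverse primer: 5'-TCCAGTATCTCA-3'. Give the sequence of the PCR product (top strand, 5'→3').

5'-GCGGACCAAGGCGGTAACGTTGTCTTGCATCGATATGAGATACTGGA-3'

Scanning the template, GCGGACCAAGGCGG occurs at positions 30–43; this primer anneals to the bottom strand there with its 3' end pointing downstream.
The reverse primer's reverse complement is TGAGATACTGGA, which matches the template at positions 65–76.
The product is the template from position 30 through 76 (47 bp).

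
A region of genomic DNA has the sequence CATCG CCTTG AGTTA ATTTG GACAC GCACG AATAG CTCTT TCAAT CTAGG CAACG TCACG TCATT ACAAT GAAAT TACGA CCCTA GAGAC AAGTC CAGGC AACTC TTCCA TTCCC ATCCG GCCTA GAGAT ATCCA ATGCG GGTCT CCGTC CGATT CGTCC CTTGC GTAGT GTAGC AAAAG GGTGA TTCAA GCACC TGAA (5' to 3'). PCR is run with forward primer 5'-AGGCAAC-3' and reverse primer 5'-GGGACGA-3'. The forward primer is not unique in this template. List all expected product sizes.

114 bp, 65 bp

The forward primer AGGCAAC matches the top strand at positions 48–54, 97–103.
The reverse primer's reverse complement is TCGTCCC, matching at positions 155–161.
Each forward site pairs with the reverse site to give a product ending at position 161: sizes 114, 65 bp.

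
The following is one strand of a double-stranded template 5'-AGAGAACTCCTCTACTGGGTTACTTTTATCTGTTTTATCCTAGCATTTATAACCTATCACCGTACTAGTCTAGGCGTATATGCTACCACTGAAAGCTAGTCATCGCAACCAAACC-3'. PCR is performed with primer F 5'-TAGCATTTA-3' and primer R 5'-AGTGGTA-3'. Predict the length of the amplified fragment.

Forward primer TAGCATTTA is found on the top strand at positions 41–49.
Taking the reverse complement of AGTGGTA gives TACCACT, found at positions 84–90 on the template; the primer anneals here to the top strand with its 3' end pointing upstream.
Product length = (reverse-primer end) − (forward-primer start) + 1 = 90 − 41 + 1 = 50 bp.

50 bp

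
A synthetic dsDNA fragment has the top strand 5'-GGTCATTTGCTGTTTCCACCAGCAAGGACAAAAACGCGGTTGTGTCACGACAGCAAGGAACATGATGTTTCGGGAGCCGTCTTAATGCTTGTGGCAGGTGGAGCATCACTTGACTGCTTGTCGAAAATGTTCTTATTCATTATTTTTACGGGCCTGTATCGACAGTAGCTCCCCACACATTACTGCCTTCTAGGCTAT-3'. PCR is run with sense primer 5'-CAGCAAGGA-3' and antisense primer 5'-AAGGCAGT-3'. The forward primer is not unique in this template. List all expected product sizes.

170 bp, 139 bp

The forward primer CAGCAAGGA matches the top strand at positions 20–28, 51–59.
The reverse primer's reverse complement is ACTGCCTT, matching at positions 182–189.
Each forward site pairs with the reverse site to give a product ending at position 189: sizes 170, 139 bp.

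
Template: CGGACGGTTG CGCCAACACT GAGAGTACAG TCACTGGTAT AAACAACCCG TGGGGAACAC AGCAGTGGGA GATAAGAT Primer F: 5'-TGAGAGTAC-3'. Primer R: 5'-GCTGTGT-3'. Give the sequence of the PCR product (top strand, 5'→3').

5'-TGAGAGTACAGTCACTGGTATAAACAACCCGTGGGGAACACAGC-3'

Scanning the template, TGAGAGTAC occurs at positions 20–28; this primer anneals to the bottom strand there with its 3' end pointing downstream.
Taking the reverse complement of GCTGTGT gives ACACAGC, found at positions 57–63 on the template; the primer anneals here to the top strand with its 3' end pointing upstream.
The product is the template from position 20 through 63 (44 bp).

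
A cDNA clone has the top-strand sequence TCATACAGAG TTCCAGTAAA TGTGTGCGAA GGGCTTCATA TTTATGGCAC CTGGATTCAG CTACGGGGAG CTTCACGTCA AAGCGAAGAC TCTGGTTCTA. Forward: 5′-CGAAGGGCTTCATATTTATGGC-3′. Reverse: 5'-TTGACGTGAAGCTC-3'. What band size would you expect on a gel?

The forward primer matches the template at positions 27–48.
The reverse primer's reverse complement is GAGCTTCACGTCAA, which matches the template at positions 68–81.
Product length = (reverse-primer end) − (forward-primer start) + 1 = 81 − 27 + 1 = 55 bp.

55 bp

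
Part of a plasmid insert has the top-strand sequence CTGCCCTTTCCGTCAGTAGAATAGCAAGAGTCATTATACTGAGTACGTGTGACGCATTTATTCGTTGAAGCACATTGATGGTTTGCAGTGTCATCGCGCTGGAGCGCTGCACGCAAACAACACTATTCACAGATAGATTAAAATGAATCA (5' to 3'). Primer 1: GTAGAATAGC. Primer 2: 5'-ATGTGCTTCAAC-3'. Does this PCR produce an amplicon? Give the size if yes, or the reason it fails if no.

Primer 1 (GTAGAATAGC) matches the top strand at positions 16–25; it acts as a forward primer.
Primer 2's reverse complement is GTTGAAGCACAT, matching the top strand at positions 64–75; it acts as a reverse primer.
The 3' ends face each other across positions 16–75, giving a 60 bp product.

Yes — a 60 bp product.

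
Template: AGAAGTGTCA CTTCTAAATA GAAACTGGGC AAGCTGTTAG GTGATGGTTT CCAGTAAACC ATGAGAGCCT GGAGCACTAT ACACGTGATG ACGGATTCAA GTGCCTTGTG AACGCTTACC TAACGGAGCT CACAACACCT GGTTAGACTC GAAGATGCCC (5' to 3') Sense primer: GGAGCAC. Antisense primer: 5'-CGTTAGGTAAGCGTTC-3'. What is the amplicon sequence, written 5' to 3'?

5'-GGAGCACTATACACGTGATGACGGATTCAAGTGCCTTGTGAACGCTTACCTAACG-3'

The forward primer matches the template at positions 71–77.
Reverse complement of the reverse primer: GAACGCTTACCTAACG. This occurs on the top strand at positions 110–125.
The product is the template from position 71 through 125 (55 bp).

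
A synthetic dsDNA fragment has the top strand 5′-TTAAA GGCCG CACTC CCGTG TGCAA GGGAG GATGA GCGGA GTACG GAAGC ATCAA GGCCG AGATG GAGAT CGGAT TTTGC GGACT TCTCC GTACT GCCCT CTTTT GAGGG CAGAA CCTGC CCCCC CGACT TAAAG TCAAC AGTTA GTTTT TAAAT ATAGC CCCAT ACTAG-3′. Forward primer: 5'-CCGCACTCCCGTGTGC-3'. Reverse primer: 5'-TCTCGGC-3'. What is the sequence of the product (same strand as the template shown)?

5'-CCGCACTCCCGTGTGCAAGGGAGGATGAGCGGAGTACGGAAGCATCAAGGCCGAGA-3'

Scanning the template, CCGCACTCCCGTGTGC occurs at positions 8–23; this primer anneals to the bottom strand there with its 3' end pointing downstream.
Taking the reverse complement of TCTCGGC gives GCCGAGA, found at positions 57–63 on the template; the primer anneals here to the top strand with its 3' end pointing upstream.
The product is the template from position 8 through 63 (56 bp).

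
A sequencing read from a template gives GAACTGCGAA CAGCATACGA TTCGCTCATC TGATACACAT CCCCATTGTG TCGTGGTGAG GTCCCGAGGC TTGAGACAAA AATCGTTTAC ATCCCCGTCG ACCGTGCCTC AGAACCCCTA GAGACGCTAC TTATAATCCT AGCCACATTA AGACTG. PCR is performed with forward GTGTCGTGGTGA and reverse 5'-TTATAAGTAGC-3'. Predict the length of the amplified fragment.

Forward primer GTGTCGTGGTGA is found on the top strand at positions 48–59.
Reverse complement of the reverse primer: GCTACTTATAA. This occurs on the top strand at positions 126–136.
Product length = (reverse-primer end) − (forward-primer start) + 1 = 136 − 48 + 1 = 89 bp.

89 bp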